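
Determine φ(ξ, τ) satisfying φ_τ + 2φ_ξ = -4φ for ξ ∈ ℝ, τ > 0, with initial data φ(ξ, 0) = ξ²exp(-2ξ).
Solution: Substitute φ = exp(-2ξ)u.
Then φ_ξ = exp(-2ξ)(u_ξ - 2u), φ_τ = exp(-2ξ)u_τ; substituting and dividing by exp(-2ξ), the lower-order terms cancel: u_τ + 2u_ξ = 0 (standard advection equation).
Data for u: u(ξ,0) = exp(2ξ)φ(ξ,0) = ξ².
By characteristics (dξ/dτ = 2), u(ξ,τ) = f(ξ - 2τ) with f = u(·, 0).
So u(ξ,τ) = ξ² - 4ξτ + 4τ², and φ(ξ,τ) = exp(-2ξ)u(ξ,τ).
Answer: φ(ξ, τ) = ξ²exp(-2ξ) - 4ξτexp(-2ξ) + 4τ²exp(-2ξ)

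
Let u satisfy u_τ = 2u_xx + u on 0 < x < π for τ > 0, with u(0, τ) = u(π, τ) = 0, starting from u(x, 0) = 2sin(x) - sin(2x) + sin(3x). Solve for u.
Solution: Substitute u = exp(τ)w.
Then u_τ = exp(τ)(w_τ + w), u_xx = exp(τ)w_xx; substituting and dividing by exp(τ), the lower-order terms cancel: w_τ = 2w_xx (standard heat equation).
Data for w: w(x,0) = u(x,0) = 2sin(x) - sin(2x) + sin(3x). The boundary conditions carry over: w(0,τ) = w(π,τ) = 0.
Separating variables: w = Σ c_n exp(-2n²τ) sin(nx). From w(x,0) = 2sin(x) - sin(2x) + sin(3x): c_1=2, c_2=-1, c_3=1.
So w(x,τ) = 2exp(-2τ)sin(x) - exp(-8τ)sin(2x) + exp(-18τ)sin(3x), and u(x,τ) = exp(τ)w(x,τ).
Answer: u(x, τ) = 2exp(-τ)sin(x) - exp(-7τ)sin(2x) + exp(-17τ)sin(3x)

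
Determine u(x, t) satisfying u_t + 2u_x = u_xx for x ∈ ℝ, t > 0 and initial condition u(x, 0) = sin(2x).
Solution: Moving frame: η = x - 2t, σ = t, u = w(η,σ), so u_t = w_σ - 2w_η and u_xx = w_ηη.
Hence u_t + 2u_x = w_σ and the PDE becomes the heat equation w_σ = w_ηη on η ∈ ℝ.
Initial data: w(η,0) = u(η,0) = sin(2η). Each mode sin(nη) decays as exp(-n²σ) on ℝ, so w(η,σ) = Σ c_n exp(-n²σ) sin(nη) with c_2=1: w(η,σ) = exp(-4σ)sin(2η).
Substituting back: u(x,t) = w(x - 2t, t).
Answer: u(x, t) = -exp(-4t)sin(4t - 2x)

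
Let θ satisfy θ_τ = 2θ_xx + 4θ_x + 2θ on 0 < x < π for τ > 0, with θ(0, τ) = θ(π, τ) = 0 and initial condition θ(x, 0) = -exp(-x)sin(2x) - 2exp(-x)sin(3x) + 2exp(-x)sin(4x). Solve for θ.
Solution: Substitute θ = exp(-x)u.
Then θ_x = exp(-x)(u_x - u), θ_xx = exp(-x)(u_xx - 2u_x + u), θ_τ = exp(-x)u_τ; substituting and dividing by exp(-x), the lower-order terms cancel: u_τ = 2u_xx (standard heat equation).
Data for u: u(x,0) = exp(x)θ(x,0) = -sin(2x) - 2sin(3x) + 2sin(4x). The boundary conditions carry over: u(0,τ) = u(π,τ) = 0.
Separating variables: u = Σ c_n exp(-2n²τ) sin(nx). From u(x,0) = -sin(2x) - 2sin(3x) + 2sin(4x): c_2=-1, c_3=-2, c_4=2.
So u(x,τ) = -exp(-8τ)sin(2x) - 2exp(-18τ)sin(3x) + 2exp(-32τ)sin(4x), and θ(x,τ) = exp(-x)u(x,τ).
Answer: θ(x, τ) = -exp(-x)exp(-8τ)sin(2x) - 2exp(-x)exp(-18τ)sin(3x) + 2exp(-x)exp(-32τ)sin(4x)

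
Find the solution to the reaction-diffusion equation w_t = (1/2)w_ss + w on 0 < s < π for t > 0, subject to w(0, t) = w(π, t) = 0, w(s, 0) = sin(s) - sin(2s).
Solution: Substitute w = exp(t)u, i.e. u = exp(-t)w.
By the product rule, w_t = exp(t)(u_t + u), w_ss = exp(t)u_ss.
Substituting into the PDE and dividing by exp(t): u_t + u = (1/2)u_ss + u.
The lower-order terms cancel, leaving the standard heat equation u_t = (1/2)u_ss.
Initial data for u: u(s,0) = w(s,0) = sin(s) - sin(2s). The boundary conditions carry over: u(0,t) = u(π,t) = 0.
Solve for u:
  Using separation of variables u = X(s)T(t):
  Eigenfunctions: sin(ns), n = 1, 2, 3, ...
  General solution: u(s, t) = Σ c_n sin(ns) exp(-n² t/2)
  Matching u(s,0) = sin(s) - sin(2s) term by term: c_1=1, c_2=-1.
Hence u(s,t) = -exp(-2t)sin(2s) + exp(-t/2)sin(s).
Transform back: w(s,t) = exp(t)u(s,t).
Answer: w(s, t) = exp(t/2)sin(s) - exp(-t)sin(2s)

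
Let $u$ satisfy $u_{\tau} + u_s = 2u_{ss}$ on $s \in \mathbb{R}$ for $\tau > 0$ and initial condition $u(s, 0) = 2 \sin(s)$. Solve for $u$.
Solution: Moving frame: $\eta = s - \tau$, $\sigma = \tau$, $u = w(\eta,\sigma)$, so $u_{\tau} = w_{\sigma} - w_{\eta}$ and $u_{ss} = w_{\eta\eta}$.
Hence $u_{\tau} + u_s = w_{\sigma}$ and the PDE becomes the heat equation $w_{\sigma} = 2w_{\eta\eta}$ on $\eta \in \mathbb{R}$.
Initial data: $w(\eta,0) = u(\eta,0) = 2 \sin(\eta)$. Each mode $\sin(n\eta)$ decays as $e^{-2n^2\sigma}$ on $\mathbb{R}$, so $w(\eta,\sigma) = \sum c_n e^{-2n^2\sigma} \sin(n\eta)$ with $c_1=2$: $w(\eta,\sigma) = 2 e^{-2 \sigma} \sin(\eta)$.
Substituting back: $u(s,\tau) = w(s - \tau, \tau)$.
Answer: $u(s, \tau) = -2 e^{-2 \tau} \sin(\tau - s)$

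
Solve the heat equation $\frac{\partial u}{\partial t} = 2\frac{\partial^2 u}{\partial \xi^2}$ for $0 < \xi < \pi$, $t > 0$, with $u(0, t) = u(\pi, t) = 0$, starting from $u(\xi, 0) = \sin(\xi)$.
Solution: Separating variables: $u = \sum c_n e^{-2n^2t} \sin(n\xi)$. From $u(\xi,0) = \sin(\xi)$: $c_1=1$.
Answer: $u(\xi, t) = e^{-2 t} \sin(\xi)$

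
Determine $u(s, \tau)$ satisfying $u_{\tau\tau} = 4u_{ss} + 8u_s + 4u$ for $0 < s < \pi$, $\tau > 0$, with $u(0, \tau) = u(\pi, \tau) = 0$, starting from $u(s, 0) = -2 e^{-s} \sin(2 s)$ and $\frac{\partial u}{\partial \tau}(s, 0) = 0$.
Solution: Substitute $u = e^{-s}w$, i.e. $w = e^{s}u$.
By the product rule, $u_s = e^{-s}(w_s - w)$, $u_{ss} = e^{-s}(w_{ss} - 2w_s + w)$, $u_{\tau\tau} = e^{-s}w_{\tau\tau}$.
Substituting into the PDE and dividing by $e^{-s}$: $w_{\tau\tau} = 4(w_{ss} - 2w_s + w) + 8(w_s - w) + 4w$.
The lower-order terms cancel, leaving the standard wave equation $w_{\tau\tau} = 4w_{ss}$.
Initial data for $w$: $w(s,0) = e^{s}u(s,0) = -2 \sin(2 s)$; $w_{\tau}(s,0) = e^{s}u_{\tau}(s,0) = 0$. The boundary conditions carry over: $w(0,\tau) = w(\pi,\tau) = 0$.
Solve for $w$:
  Using separation of variables $w = X(s)T(\tau)$:
  Eigenfunctions: $\sin(ns)$, $n = 1, 2, 3, \ldots$
  General solution: $w(s, \tau) = \sum [A_n \cos(2n \tau) + B_n \sin(2n \tau)] \sin(ns)$
  From $w(s,0) = -2 \sin(2 s)$: $A_2=-2$. From $w_{\tau}(s,0) = 0$: all $B_n = 0$.
Hence $w(s,\tau) = -2 \sin(2 s) \cos(4 \tau)$.
Transform back: $u(s,\tau) = e^{-s}w(s,\tau)$.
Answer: $u(s, \tau) = -2 e^{-s} \sin(2 s) \cos(4 \tau)$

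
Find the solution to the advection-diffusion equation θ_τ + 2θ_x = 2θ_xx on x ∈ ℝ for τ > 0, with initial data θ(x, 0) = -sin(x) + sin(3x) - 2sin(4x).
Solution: Change to a moving frame: let η = x - 2τ, σ = τ and write θ(x,τ) = u(η,σ).
By the chain rule θ_τ = u_σ - 2u_η, θ_x = u_η, θ_xx = u_ηη.
Then θ_τ + 2θ_x = u_σ: the advection term cancels and the PDE becomes the heat equation u_σ = 2u_ηη on η ∈ ℝ.
Initial data: u(η,0) = θ(η,0) = -sin(η) + sin(3η) - 2sin(4η).
On η ∈ ℝ each mode satisfies (sin(nη))″ = -n² sin(nη), so exp(-2n²σ) sin(nη) solves the heat equation; by superposition u(η,σ) = Σ c_n exp(-2n²σ) sin(nη).
Reading off the coefficients: c_1=-1, c_3=1, c_4=-2, so u(η,σ) = -exp(-2σ)sin(η) + exp(-18σ)sin(3η) - 2exp(-32σ)sin(4η).
Substituting back η = x - 2τ, σ = τ: θ(x,τ) = u(x - 2τ, τ).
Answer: θ(x, τ) = -exp(-2τ)sin(x - 2τ) + exp(-18τ)sin(3x - 6τ) - 2exp(-32τ)sin(4x - 8τ)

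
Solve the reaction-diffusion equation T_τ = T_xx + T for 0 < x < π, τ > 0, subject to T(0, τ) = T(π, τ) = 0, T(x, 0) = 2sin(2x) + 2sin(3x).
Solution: Substitute T = exp(τ)u, i.e. u = exp(-τ)T.
By the product rule, T_τ = exp(τ)(u_τ + u), T_xx = exp(τ)u_xx.
Substituting into the PDE and dividing by exp(τ): u_τ + u = u_xx + u.
The lower-order terms cancel, leaving the standard heat equation u_τ = u_xx.
Initial data for u: u(x,0) = T(x,0) = 2sin(2x) + 2sin(3x). The boundary conditions carry over: u(0,τ) = u(π,τ) = 0.
Solve for u:
  Using separation of variables u = X(x)G(τ):
  Eigenfunctions: sin(nx), n = 1, 2, 3, ...
  General solution: u(x, τ) = Σ c_n sin(nx) exp(-n² τ)
  Matching u(x,0) = 2sin(2x) + 2sin(3x) term by term: c_2=2, c_3=2.
Hence u(x,τ) = 2exp(-4τ)sin(2x) + 2exp(-9τ)sin(3x).
Transform back: T(x,τ) = exp(τ)u(x,τ).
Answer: T(x, τ) = 2exp(-3τ)sin(2x) + 2exp(-8τ)sin(3x)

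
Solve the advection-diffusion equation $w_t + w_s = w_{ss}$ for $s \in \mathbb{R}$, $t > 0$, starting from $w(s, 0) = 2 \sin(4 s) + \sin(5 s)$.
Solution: Moving frame: $\eta = s - t$, $\sigma = t$, $w = u(\eta,\sigma)$, so $w_t = u_{\sigma} - u_{\eta}$ and $w_{ss} = u_{\eta\eta}$.
Hence $w_t + w_s = u_{\sigma}$ and the PDE becomes the heat equation $u_{\sigma} = u_{\eta\eta}$ on $\eta \in \mathbb{R}$.
Initial data: $u(\eta,0) = w(\eta,0) = 2 \sin(4 \eta) + \sin(5 \eta)$. Each mode $\sin(n\eta)$ decays as $e^{-n^2\sigma}$ on $\mathbb{R}$, so $u(\eta,\sigma) = \sum c_n e^{-n^2\sigma} \sin(n\eta)$ with $c_4=2, c_5=1$: $u(\eta,\sigma) = 2 e^{-16 \sigma} \sin(4 \eta) + e^{-25 \sigma} \sin(5 \eta)$.
Substituting back: $w(s,t) = u(s - t, t)$.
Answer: $w(s, t) = 2 e^{-16 t} \sin(4 s - 4 t) + e^{-25 t} \sin(5 s - 5 t)$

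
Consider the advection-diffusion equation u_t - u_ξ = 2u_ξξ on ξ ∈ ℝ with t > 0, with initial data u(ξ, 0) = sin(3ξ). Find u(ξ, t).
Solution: Moving frame: η = ξ + t, σ = t, u = w(η,σ), so u_t = w_σ + w_η and u_ξξ = w_ηη.
Hence u_t - u_ξ = w_σ and the PDE becomes the heat equation w_σ = 2w_ηη on η ∈ ℝ.
Initial data: w(η,0) = u(η,0) = sin(3η). Each mode sin(nη) decays as exp(-2n²σ) on ℝ, so w(η,σ) = Σ c_n exp(-2n²σ) sin(nη) with c_3=1: w(η,σ) = exp(-18σ)sin(3η).
Substituting back: u(ξ,t) = w(ξ + t, t).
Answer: u(ξ, t) = exp(-18t)sin(3t + 3ξ)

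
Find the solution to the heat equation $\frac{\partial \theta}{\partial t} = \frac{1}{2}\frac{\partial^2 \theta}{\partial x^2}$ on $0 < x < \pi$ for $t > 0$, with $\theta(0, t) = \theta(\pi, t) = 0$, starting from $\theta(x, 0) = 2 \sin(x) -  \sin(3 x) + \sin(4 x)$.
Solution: Using separation of variables $\theta = X(x)G(t)$:
Eigenfunctions: $\sin(nx)$, $n = 1, 2, 3, \ldots$
General solution: $\theta(x, t) = \sum c_n \sin(nx) e^{-n^2 t/2}$
Matching $\theta(x,0) = 2 \sin(x) - \sin(3 x) + \sin(4 x)$ term by term: $c_1=2, c_3=-1, c_4=1$.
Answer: $\theta(x, t) = e^{-8 t} \sin(4 x) + 2 e^{-t/2} \sin(x) -  e^{-9 t/2} \sin(3 x)$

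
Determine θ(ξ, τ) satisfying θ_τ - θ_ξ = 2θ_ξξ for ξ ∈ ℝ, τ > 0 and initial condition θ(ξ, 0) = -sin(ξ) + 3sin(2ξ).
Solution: Moving frame: η = ξ + τ, σ = τ, θ = u(η,σ), so θ_τ = u_σ + u_η and θ_ξξ = u_ηη.
Hence θ_τ - θ_ξ = u_σ and the PDE becomes the heat equation u_σ = 2u_ηη on η ∈ ℝ.
Initial data: u(η,0) = θ(η,0) = -sin(η) + 3sin(2η). Each mode sin(nη) decays as exp(-2n²σ) on ℝ, so u(η,σ) = Σ c_n exp(-2n²σ) sin(nη) with c_1=-1, c_2=3: u(η,σ) = -exp(-2σ)sin(η) + 3exp(-8σ)sin(2η).
Substituting back: θ(ξ,τ) = u(ξ + τ, τ).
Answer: θ(ξ, τ) = -exp(-2τ)sin(ξ + τ) + 3exp(-8τ)sin(2ξ + 2τ)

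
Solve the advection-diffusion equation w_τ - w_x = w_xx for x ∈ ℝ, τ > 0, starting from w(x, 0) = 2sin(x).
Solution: Change to a moving frame: let η = x + τ, σ = τ and write w(x,τ) = u(η,σ).
By the chain rule w_τ = u_σ + u_η, w_x = u_η, w_xx = u_ηη.
Then w_τ - w_x = u_σ: the advection term cancels and the PDE becomes the heat equation u_σ = u_ηη on η ∈ ℝ.
Initial data: u(η,0) = w(η,0) = 2sin(η).
On η ∈ ℝ each mode satisfies (sin(nη))″ = -n² sin(nη), so exp(-n²σ) sin(nη) solves the heat equation; by superposition u(η,σ) = Σ c_n exp(-n²σ) sin(nη).
Reading off the coefficients: c_1=2, so u(η,σ) = 2exp(-σ)sin(η).
Substituting back η = x + τ, σ = τ: w(x,τ) = u(x + τ, τ).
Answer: w(x, τ) = 2exp(-τ)sin(x + τ)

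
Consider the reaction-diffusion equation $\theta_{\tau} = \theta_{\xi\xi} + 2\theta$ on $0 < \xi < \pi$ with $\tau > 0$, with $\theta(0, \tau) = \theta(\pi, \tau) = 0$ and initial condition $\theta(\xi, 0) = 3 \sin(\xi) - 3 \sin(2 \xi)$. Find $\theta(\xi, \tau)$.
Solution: Substitute $\theta = e^{2\tau}u$.
Then $\theta_{\tau} = e^{2\tau}(u_{\tau} + 2u)$, $\theta_{\xi\xi} = e^{2\tau}u_{\xi\xi}$; substituting and dividing by $e^{2\tau}$, the lower-order terms cancel: $u_{\tau} = u_{\xi\xi}$ (standard heat equation).
Data for $u$: $u(\xi,0) = \theta(\xi,0) = 3 \sin(\xi) - 3 \sin(2 \xi)$. The boundary conditions carry over: $u(0,\tau) = u(\pi,\tau) = 0$.
Separating variables: $u = \sum c_n e^{-n^2\tau} \sin(n\xi)$. From $u(\xi,0) = 3 \sin(\xi) - 3 \sin(2 \xi)$: $c_1=3, c_2=-3$.
So $u(\xi,\tau) = 3 e^{-\tau} \sin(\xi) - 3 e^{-4 \tau} \sin(2 \xi)$, and $\theta(\xi,\tau) = e^{2\tau}u(\xi,\tau)$.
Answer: $\theta(\xi, \tau) = 3 e^{\tau} \sin(\xi) - 3 e^{-2 \tau} \sin(2 \xi)$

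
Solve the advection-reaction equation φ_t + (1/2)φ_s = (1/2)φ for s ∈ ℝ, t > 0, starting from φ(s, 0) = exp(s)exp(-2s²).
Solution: Substitute φ = exp(s)u.
Then φ_s = exp(s)(u_s + u), φ_t = exp(s)u_t; substituting and dividing by exp(s), the lower-order terms cancel: u_t + (1/2)u_s = 0 (standard advection equation).
Data for u: u(s,0) = exp(-s)φ(s,0) = exp(-2s²).
By characteristics (ds/dt = 1/2), u(s,t) = f(s - (1/2)t) with f = u(·, 0).
So u(s,t) = exp(-2(s - t/2)²), and φ(s,t) = exp(s)u(s,t).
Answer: φ(s, t) = exp(s)exp(-2(s - t/2)²)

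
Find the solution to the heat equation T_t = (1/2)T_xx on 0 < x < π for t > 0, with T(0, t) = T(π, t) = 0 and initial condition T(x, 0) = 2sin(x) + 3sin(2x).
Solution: Separating variables: T = Σ c_n exp(-n²t/2) sin(nx). From T(x,0) = 2sin(x) + 3sin(2x): c_1=2, c_2=3.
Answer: T(x, t) = 3exp(-2t)sin(2x) + 2exp(-t/2)sin(x)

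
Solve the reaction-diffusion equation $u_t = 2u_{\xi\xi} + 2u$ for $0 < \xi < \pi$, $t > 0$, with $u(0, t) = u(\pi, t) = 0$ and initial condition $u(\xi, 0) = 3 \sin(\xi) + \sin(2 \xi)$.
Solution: Substitute $u = e^{2t}w$.
Then $u_t = e^{2t}(w_t + 2w)$, $u_{\xi\xi} = e^{2t}w_{\xi\xi}$; substituting and dividing by $e^{2t}$, the lower-order terms cancel: $w_t = 2w_{\xi\xi}$ (standard heat equation).
Data for $w$: $w(\xi,0) = u(\xi,0) = 3 \sin(\xi) + \sin(2 \xi)$. The boundary conditions carry over: $w(0,t) = w(\pi,t) = 0$.
Separating variables: $w = \sum c_n e^{-2n^2t} \sin(n\xi)$. From $w(\xi,0) = 3 \sin(\xi) + \sin(2 \xi)$: $c_1=3, c_2=1$.
So $w(\xi,t) = 3 e^{-2 t} \sin(\xi) + e^{-8 t} \sin(2 \xi)$, and $u(\xi,t) = e^{2t}w(\xi,t)$.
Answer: $u(\xi, t) = 3 \sin(\xi) + e^{-6 t} \sin(2 \xi)$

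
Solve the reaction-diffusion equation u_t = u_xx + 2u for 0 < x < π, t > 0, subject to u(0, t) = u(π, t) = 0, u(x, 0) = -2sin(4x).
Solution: Substitute u = exp(2t)w.
Then u_t = exp(2t)(w_t + 2w), u_xx = exp(2t)w_xx; substituting and dividing by exp(2t), the lower-order terms cancel: w_t = w_xx (standard heat equation).
Data for w: w(x,0) = u(x,0) = -2sin(4x). The boundary conditions carry over: w(0,t) = w(π,t) = 0.
Separating variables: w = Σ c_n exp(-n²t) sin(nx). From w(x,0) = -2sin(4x): c_4=-2.
So w(x,t) = -2exp(-16t)sin(4x), and u(x,t) = exp(2t)w(x,t).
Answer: u(x, t) = -2exp(-14t)sin(4x)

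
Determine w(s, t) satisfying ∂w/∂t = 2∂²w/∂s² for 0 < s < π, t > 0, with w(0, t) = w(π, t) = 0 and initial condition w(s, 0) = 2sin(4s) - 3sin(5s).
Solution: Separating variables: w = Σ c_n exp(-2n²t) sin(ns). From w(s,0) = 2sin(4s) - 3sin(5s): c_4=2, c_5=-3.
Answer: w(s, t) = 2exp(-32t)sin(4s) - 3exp(-50t)sin(5s)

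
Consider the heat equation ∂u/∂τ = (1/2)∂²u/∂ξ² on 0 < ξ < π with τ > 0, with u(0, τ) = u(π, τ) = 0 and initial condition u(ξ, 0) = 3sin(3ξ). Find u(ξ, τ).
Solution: Using separation of variables u = X(ξ)T(τ):
Eigenfunctions: sin(nξ), n = 1, 2, 3, ...
General solution: u(ξ, τ) = Σ c_n sin(nξ) exp(-n² τ/2)
Matching u(ξ,0) = 3sin(3ξ) term by term: c_3=3.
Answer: u(ξ, τ) = 3exp(-9τ/2)sin(3ξ)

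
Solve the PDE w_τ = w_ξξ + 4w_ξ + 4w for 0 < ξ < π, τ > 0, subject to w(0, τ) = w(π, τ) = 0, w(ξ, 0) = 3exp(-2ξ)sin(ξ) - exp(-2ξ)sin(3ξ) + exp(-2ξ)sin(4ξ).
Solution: Substitute w = exp(-2ξ)u.
Then w_ξ = exp(-2ξ)(u_ξ - 2u), w_ξξ = exp(-2ξ)(u_ξξ - 4u_ξ + 4u), w_τ = exp(-2ξ)u_τ; substituting and dividing by exp(-2ξ), the lower-order terms cancel: u_τ = u_ξξ (standard heat equation).
Data for u: u(ξ,0) = exp(2ξ)w(ξ,0) = 3sin(ξ) - sin(3ξ) + sin(4ξ). The boundary conditions carry over: u(0,τ) = u(π,τ) = 0.
Separating variables: u = Σ c_n exp(-n²τ) sin(nξ). From u(ξ,0) = 3sin(ξ) - sin(3ξ) + sin(4ξ): c_1=3, c_3=-1, c_4=1.
So u(ξ,τ) = 3exp(-τ)sin(ξ) - exp(-9τ)sin(3ξ) + exp(-16τ)sin(4ξ), and w(ξ,τ) = exp(-2ξ)u(ξ,τ).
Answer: w(ξ, τ) = 3exp(-2ξ)exp(-τ)sin(ξ) - exp(-2ξ)exp(-9τ)sin(3ξ) + exp(-2ξ)exp(-16τ)sin(4ξ)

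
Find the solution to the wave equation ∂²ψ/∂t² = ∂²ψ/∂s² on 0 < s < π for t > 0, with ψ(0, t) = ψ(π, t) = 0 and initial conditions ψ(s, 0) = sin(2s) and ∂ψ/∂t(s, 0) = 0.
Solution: Separating variables: ψ = Σ [A_n cos(ω_n t) + B_n sin(ω_n t)] sin(ns), ω_n = n. From ICs: A_2=1.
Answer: ψ(s, t) = sin(2s)cos(2t)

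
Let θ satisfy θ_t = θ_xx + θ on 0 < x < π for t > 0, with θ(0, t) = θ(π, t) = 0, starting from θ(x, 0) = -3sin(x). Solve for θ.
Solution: Substitute θ = exp(t)u.
Then θ_t = exp(t)(u_t + u), θ_xx = exp(t)u_xx; substituting and dividing by exp(t), the lower-order terms cancel: u_t = u_xx (standard heat equation).
Data for u: u(x,0) = θ(x,0) = -3sin(x). The boundary conditions carry over: u(0,t) = u(π,t) = 0.
Separating variables: u = Σ c_n exp(-n²t) sin(nx). From u(x,0) = -3sin(x): c_1=-3.
So u(x,t) = -3exp(-t)sin(x), and θ(x,t) = exp(t)u(x,t).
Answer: θ(x, t) = -3sin(x)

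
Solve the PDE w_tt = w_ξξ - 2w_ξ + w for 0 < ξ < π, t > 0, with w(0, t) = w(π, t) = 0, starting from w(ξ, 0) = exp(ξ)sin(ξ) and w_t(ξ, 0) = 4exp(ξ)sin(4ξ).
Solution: Substitute w = exp(ξ)u, i.e. u = exp(-ξ)w.
By the product rule, w_ξ = exp(ξ)(u_ξ + u), w_ξξ = exp(ξ)(u_ξξ + 2u_ξ + u), w_tt = exp(ξ)u_tt.
Substituting into the PDE and dividing by exp(ξ): u_tt = (u_ξξ + 2u_ξ + u) - 2(u_ξ + u) + u.
The lower-order terms cancel, leaving the standard wave equation u_tt = u_ξξ.
Initial data for u: u(ξ,0) = exp(-ξ)w(ξ,0) = sin(ξ); u_t(ξ,0) = exp(-ξ)w_t(ξ,0) = 4sin(4ξ). The boundary conditions carry over: u(0,t) = u(π,t) = 0.
Solve for u:
  Using separation of variables u = X(ξ)T(t):
  Eigenfunctions: sin(nξ), n = 1, 2, 3, ...
  General solution: u(ξ, t) = Σ [A_n cos(n t) + B_n sin(n t)] sin(nξ)
  From u(ξ,0) = sin(ξ): A_1=1. From u_t(ξ,0) = 4sin(4ξ), using u_t(ξ,0) = Σ ω_n B_n sin(nξ) with ω_n = n: B_4 = 4/4 = 1.
Hence u(ξ,t) = sin(4t)sin(4ξ) + sin(ξ)cos(t).
Transform back: w(ξ,t) = exp(ξ)u(ξ,t).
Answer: w(ξ, t) = exp(ξ)sin(4t)sin(4ξ) + exp(ξ)sin(ξ)cos(t)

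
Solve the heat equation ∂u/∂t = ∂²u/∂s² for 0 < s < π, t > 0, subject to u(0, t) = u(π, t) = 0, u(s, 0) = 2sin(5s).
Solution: Using separation of variables u = X(s)T(t):
Eigenfunctions: sin(ns), n = 1, 2, 3, ...
General solution: u(s, t) = Σ c_n sin(ns) exp(-n² t)
Matching u(s,0) = 2sin(5s) term by term: c_5=2.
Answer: u(s, t) = 2exp(-25t)sin(5s)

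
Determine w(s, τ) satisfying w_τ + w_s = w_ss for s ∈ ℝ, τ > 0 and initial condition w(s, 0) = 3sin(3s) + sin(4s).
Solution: Moving frame: η = s - τ, σ = τ, w = u(η,σ), so w_τ = u_σ - u_η and w_ss = u_ηη.
Hence w_τ + w_s = u_σ and the PDE becomes the heat equation u_σ = u_ηη on η ∈ ℝ.
Initial data: u(η,0) = w(η,0) = 3sin(3η) + sin(4η). Each mode sin(nη) decays as exp(-n²σ) on ℝ, so u(η,σ) = Σ c_n exp(-n²σ) sin(nη) with c_3=3, c_4=1: u(η,σ) = 3exp(-9σ)sin(3η) + exp(-16σ)sin(4η).
Substituting back: w(s,τ) = u(s - τ, τ).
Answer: w(s, τ) = 3exp(-9τ)sin(3s - 3τ) + exp(-16τ)sin(4s - 4τ)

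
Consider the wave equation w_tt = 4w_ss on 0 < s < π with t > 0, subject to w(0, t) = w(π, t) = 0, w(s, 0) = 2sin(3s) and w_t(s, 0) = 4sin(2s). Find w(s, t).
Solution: Using separation of variables w = X(s)T(t):
Eigenfunctions: sin(ns), n = 1, 2, 3, ...
General solution: w(s, t) = Σ [A_n cos(2n t) + B_n sin(2n t)] sin(ns)
From w(s,0) = 2sin(3s): A_3=2. From w_t(s,0) = 4sin(2s), using w_t(s,0) = Σ ω_n B_n sin(ns) with ω_n = 2n: B_2 = 4/4 = 1.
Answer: w(s, t) = sin(2s)sin(4t) + 2sin(3s)cos(6t)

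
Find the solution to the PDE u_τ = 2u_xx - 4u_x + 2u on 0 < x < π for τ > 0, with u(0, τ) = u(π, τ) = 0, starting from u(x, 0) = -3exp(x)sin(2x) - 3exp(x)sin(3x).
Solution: Substitute u = exp(x)w.
Then u_x = exp(x)(w_x + w), u_xx = exp(x)(w_xx + 2w_x + w), u_τ = exp(x)w_τ; substituting and dividing by exp(x), the lower-order terms cancel: w_τ = 2w_xx (standard heat equation).
Data for w: w(x,0) = exp(-x)u(x,0) = -3sin(2x) - 3sin(3x). The boundary conditions carry over: w(0,τ) = w(π,τ) = 0.
Separating variables: w = Σ c_n exp(-2n²τ) sin(nx). From w(x,0) = -3sin(2x) - 3sin(3x): c_2=-3, c_3=-3.
So w(x,τ) = -3exp(-8τ)sin(2x) - 3exp(-18τ)sin(3x), and u(x,τ) = exp(x)w(x,τ).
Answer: u(x, τ) = -3exp(x)exp(-8τ)sin(2x) - 3exp(x)exp(-18τ)sin(3x)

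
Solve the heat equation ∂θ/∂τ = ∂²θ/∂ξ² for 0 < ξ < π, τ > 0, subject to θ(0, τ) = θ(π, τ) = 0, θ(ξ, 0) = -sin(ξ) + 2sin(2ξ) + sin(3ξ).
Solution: Using separation of variables θ = X(ξ)G(τ):
Eigenfunctions: sin(nξ), n = 1, 2, 3, ...
General solution: θ(ξ, τ) = Σ c_n sin(nξ) exp(-n² τ)
Matching θ(ξ,0) = -sin(ξ) + 2sin(2ξ) + sin(3ξ) term by term: c_1=-1, c_2=2, c_3=1.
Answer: θ(ξ, τ) = -exp(-τ)sin(ξ) + 2exp(-4τ)sin(2ξ) + exp(-9τ)sin(3ξ)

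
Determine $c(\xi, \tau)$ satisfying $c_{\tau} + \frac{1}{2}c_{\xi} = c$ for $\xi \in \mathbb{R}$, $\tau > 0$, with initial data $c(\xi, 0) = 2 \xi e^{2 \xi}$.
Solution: Substitute $c = e^{2\xi}u$, i.e. $u = e^{-2\xi}c$.
By the product rule, $c_{\xi} = e^{2\xi}(u_{\xi} + 2u)$, $c_{\tau} = e^{2\xi}u_{\tau}$.
Substituting into the PDE and dividing by $e^{2\xi}$: $u_{\tau} + \frac{1}{2}(u_{\xi} + 2u) = u$.
The lower-order terms cancel, leaving the standard advection equation $u_{\tau} + \frac{1}{2}u_{\xi} = 0$.
Initial data for $u$: $u(\xi,0) = e^{-2\xi}c(\xi,0) = 2 \xi$.
Solve for $u$:
  By method of characteristics (waves move right with speed 1/2):
  Along characteristics $\xi - \frac{1}{2}\tau =$ const, $u$ is constant, so $u(\xi,\tau) = f(\xi - \frac{1}{2}\tau)$ with $f = u( \cdot , 0)$.
Hence $u(\xi,\tau) = 2 \xi - \tau$.
Transform back: $c(\xi,\tau) = e^{2\xi}u(\xi,\tau)$.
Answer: $c(\xi, \tau) = - \tau e^{2 \xi} + 2 \xi e^{2 \xi}$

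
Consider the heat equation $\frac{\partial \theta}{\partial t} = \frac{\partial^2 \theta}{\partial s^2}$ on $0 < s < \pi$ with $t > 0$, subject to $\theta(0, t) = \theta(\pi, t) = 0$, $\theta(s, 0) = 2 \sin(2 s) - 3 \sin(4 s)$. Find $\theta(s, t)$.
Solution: Separating variables: $\theta = \sum c_n e^{-n^2t} \sin(ns)$. From $\theta(s,0) = 2 \sin(2 s) - 3 \sin(4 s)$: $c_2=2, c_4=-3$.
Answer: $\theta(s, t) = 2 e^{-4 t} \sin(2 s) - 3 e^{-16 t} \sin(4 s)$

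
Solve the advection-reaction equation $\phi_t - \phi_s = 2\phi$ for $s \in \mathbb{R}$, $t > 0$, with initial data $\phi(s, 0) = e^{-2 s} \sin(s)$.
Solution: Substitute $\phi = e^{-2s}u$.
Then $\phi_s = e^{-2s}(u_s - 2u)$, $\phi_t = e^{-2s}u_t$; substituting and dividing by $e^{-2s}$, the lower-order terms cancel: $u_t - u_s = 0$ (standard advection equation).
Data for $u$: $u(s,0) = e^{2s}\phi(s,0) = \sin(s)$.
By characteristics ($ds/dt = -1$), $u(s,t) = f(s + t)$ with $f = u( \cdot , 0)$.
So $u(s,t) = \sin(s + t)$, and $\phi(s,t) = e^{-2s}u(s,t)$.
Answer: $\phi(s, t) = e^{-2 s} \sin(s + t)$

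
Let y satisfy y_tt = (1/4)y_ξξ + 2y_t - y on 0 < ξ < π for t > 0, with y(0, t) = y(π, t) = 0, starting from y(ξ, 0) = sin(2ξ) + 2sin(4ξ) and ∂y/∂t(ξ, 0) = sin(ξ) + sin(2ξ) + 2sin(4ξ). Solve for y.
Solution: Substitute y = exp(t)u.
Then y_t = exp(t)(u_t + u), y_tt = exp(t)(u_tt + 2u_t + u), y_ξξ = exp(t)u_ξξ; substituting and dividing by exp(t), the lower-order terms cancel: u_tt = (1/4)u_ξξ (standard wave equation).
Data for u: u(ξ,0) = y(ξ,0) = sin(2ξ) + 2sin(4ξ); u_t(ξ,0) = y_t(ξ,0) - y(ξ,0) = sin(ξ). The boundary conditions carry over: u(0,t) = u(π,t) = 0.
Separating variables: u = Σ [A_n cos(ω_n t) + B_n sin(ω_n t)] sin(nξ), ω_n = n/2. From ICs (B_n = velocity coefficient / ω_n): A_2=1, A_4=2, B_1=2.
So u(ξ,t) = 2sin(t/2)sin(ξ) + sin(2ξ)cos(t) + 2sin(4ξ)cos(2t), and y(ξ,t) = exp(t)u(ξ,t).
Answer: y(ξ, t) = 2exp(t)sin(t/2)sin(ξ) + exp(t)sin(2ξ)cos(t) + 2exp(t)sin(4ξ)cos(2t)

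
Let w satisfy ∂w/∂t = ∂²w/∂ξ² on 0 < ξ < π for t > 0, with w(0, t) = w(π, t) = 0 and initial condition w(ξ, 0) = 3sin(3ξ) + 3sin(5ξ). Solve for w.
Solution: Separating variables: w = Σ c_n exp(-n²t) sin(nξ). From w(ξ,0) = 3sin(3ξ) + 3sin(5ξ): c_3=3, c_5=3.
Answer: w(ξ, t) = 3exp(-9t)sin(3ξ) + 3exp(-25t)sin(5ξ)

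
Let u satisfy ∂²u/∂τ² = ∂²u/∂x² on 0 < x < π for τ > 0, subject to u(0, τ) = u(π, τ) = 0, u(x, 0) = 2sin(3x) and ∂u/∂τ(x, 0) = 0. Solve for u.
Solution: Separating variables: u = Σ [A_n cos(ω_n τ) + B_n sin(ω_n τ)] sin(nx), ω_n = n. From ICs: A_3=2.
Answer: u(x, τ) = 2sin(3x)cos(3τ)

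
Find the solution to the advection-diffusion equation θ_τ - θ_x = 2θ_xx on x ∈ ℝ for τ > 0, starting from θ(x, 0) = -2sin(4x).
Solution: Change to a moving frame: let η = x + τ, σ = τ and write θ(x,τ) = u(η,σ).
By the chain rule θ_τ = u_σ + u_η, θ_x = u_η, θ_xx = u_ηη.
Then θ_τ - θ_x = u_σ: the advection term cancels and the PDE becomes the heat equation u_σ = 2u_ηη on η ∈ ℝ.
Initial data: u(η,0) = θ(η,0) = -2sin(4η).
On η ∈ ℝ each mode satisfies (sin(nη))″ = -n² sin(nη), so exp(-2n²σ) sin(nη) solves the heat equation; by superposition u(η,σ) = Σ c_n exp(-2n²σ) sin(nη).
Reading off the coefficients: c_4=-2, so u(η,σ) = -2exp(-32σ)sin(4η).
Substituting back η = x + τ, σ = τ: θ(x,τ) = u(x + τ, τ).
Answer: θ(x, τ) = -2exp(-32τ)sin(4x + 4τ)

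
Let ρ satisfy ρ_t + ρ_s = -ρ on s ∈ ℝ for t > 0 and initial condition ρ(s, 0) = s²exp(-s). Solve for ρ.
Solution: Substitute ρ = exp(-s)u, i.e. u = exp(s)ρ.
By the product rule, ρ_s = exp(-s)(u_s - u), ρ_t = exp(-s)u_t.
Substituting into the PDE and dividing by exp(-s): u_t + (u_s - u) = -u.
The lower-order terms cancel, leaving the standard advection equation u_t + u_s = 0.
Initial data for u: u(s,0) = exp(s)ρ(s,0) = s².
Solve for u:
  By method of characteristics (waves move right with speed 1):
  Along characteristics s - t = const, u is constant, so u(s,t) = f(s - t) with f = u(·, 0).
Hence u(s,t) = s² - 2st + t².
Transform back: ρ(s,t) = exp(-s)u(s,t).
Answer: ρ(s, t) = s²exp(-s) - 2stexp(-s) + t²exp(-s)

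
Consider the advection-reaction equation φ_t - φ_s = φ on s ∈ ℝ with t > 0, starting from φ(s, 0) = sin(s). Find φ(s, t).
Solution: Substitute φ = exp(t)u.
Then φ_t = exp(t)(u_t + u), φ_s = exp(t)u_s; substituting and dividing by exp(t), the lower-order terms cancel: u_t - u_s = 0 (standard advection equation).
Data for u: u(s,0) = φ(s,0) = sin(s).
By characteristics (ds/dt = -1), u(s,t) = f(s + t) with f = u(·, 0).
So u(s,t) = sin(s + t), and φ(s,t) = exp(t)u(s,t).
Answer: φ(s, t) = exp(t)sin(s + t)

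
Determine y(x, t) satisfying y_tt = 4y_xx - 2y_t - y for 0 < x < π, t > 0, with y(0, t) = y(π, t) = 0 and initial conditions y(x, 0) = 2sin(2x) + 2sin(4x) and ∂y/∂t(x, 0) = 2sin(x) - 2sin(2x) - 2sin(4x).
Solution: Substitute y = exp(-t)u.
Then y_t = exp(-t)(u_t - u), y_tt = exp(-t)(u_tt - 2u_t + u), y_xx = exp(-t)u_xx; substituting and dividing by exp(-t), the lower-order terms cancel: u_tt = 4u_xx (standard wave equation).
Data for u: u(x,0) = y(x,0) = 2sin(2x) + 2sin(4x); u_t(x,0) = y_t(x,0) + y(x,0) = 2sin(x). The boundary conditions carry over: u(0,t) = u(π,t) = 0.
Separating variables: u = Σ [A_n cos(ω_n t) + B_n sin(ω_n t)] sin(nx), ω_n = 2n. From ICs (B_n = velocity coefficient / ω_n): A_2=2, A_4=2, B_1=1.
So u(x,t) = sin(2t)sin(x) + 2sin(2x)cos(4t) + 2sin(4x)cos(8t), and y(x,t) = exp(-t)u(x,t).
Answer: y(x, t) = exp(-t)sin(2t)sin(x) + 2exp(-t)sin(2x)cos(4t) + 2exp(-t)sin(4x)cos(8t)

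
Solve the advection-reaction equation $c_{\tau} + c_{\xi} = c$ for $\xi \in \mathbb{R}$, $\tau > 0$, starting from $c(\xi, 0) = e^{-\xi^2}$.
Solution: Substitute $c = e^{\tau}u$, i.e. $u = e^{-\tau}c$.
By the product rule, $c_{\tau} = e^{\tau}(u_{\tau} + u)$, $c_{\xi} = e^{\tau}u_{\xi}$.
Substituting into the PDE and dividing by $e^{\tau}$: $u_{\tau} + u + u_{\xi} = u$.
The lower-order terms cancel, leaving the standard advection equation $u_{\tau} + u_{\xi} = 0$.
Initial data for $u$: $u(\xi,0) = c(\xi,0) = e^{-\xi^2}$.
Solve for $u$:
  By method of characteristics (waves move right with speed 1):
  Along characteristics $\xi - \tau =$ const, $u$ is constant, so $u(\xi,\tau) = f(\xi - \tau)$ with $f = u( \cdot , 0)$.
Hence $u(\xi,\tau) = e^{-(\xi - \tau)^2}$.
Transform back: $c(\xi,\tau) = e^{\tau}u(\xi,\tau)$.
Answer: $c(\xi, \tau) = e^{\tau} e^{-(-\tau + \xi)^2}$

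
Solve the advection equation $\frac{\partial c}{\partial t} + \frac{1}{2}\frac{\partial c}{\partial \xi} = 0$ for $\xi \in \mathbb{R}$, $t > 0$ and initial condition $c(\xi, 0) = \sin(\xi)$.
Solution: By method of characteristics (waves move right with speed 1/2):
Along characteristics $\xi - \frac{1}{2}t =$ const, $c$ is constant, so $c(\xi,t) = f(\xi - \frac{1}{2}t)$ with $f = c( \cdot , 0)$.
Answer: $c(\xi, t) = \sin(\xi - t/2)$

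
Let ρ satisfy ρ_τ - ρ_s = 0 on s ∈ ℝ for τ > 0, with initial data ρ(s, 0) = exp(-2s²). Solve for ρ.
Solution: By characteristics (ds/dτ = -1), ρ(s,τ) = f(s + τ) with f = ρ(·, 0).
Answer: ρ(s, τ) = exp(-2(s + τ)²)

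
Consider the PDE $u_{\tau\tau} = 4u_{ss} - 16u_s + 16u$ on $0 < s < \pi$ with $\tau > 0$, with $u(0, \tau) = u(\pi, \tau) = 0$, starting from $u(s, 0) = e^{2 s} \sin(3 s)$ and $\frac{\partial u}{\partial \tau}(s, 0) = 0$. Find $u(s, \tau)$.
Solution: Substitute $u = e^{2s}w$.
Then $u_s = e^{2s}(w_s + 2w)$, $u_{ss} = e^{2s}(w_{ss} + 4w_s + 4w)$, $u_{\tau\tau} = e^{2s}w_{\tau\tau}$; substituting and dividing by $e^{2s}$, the lower-order terms cancel: $w_{\tau\tau} = 4w_{ss}$ (standard wave equation).
Data for $w$: $w(s,0) = e^{-2s}u(s,0) = \sin(3 s)$; $w_{\tau}(s,0) = e^{-2s}u_{\tau}(s,0) = 0$. The boundary conditions carry over: $w(0,\tau) = w(\pi,\tau) = 0$.
Separating variables: $w = \sum [A_n \cos(\omega_n \tau) + B_n \sin(\omega_n \tau)] \sin(ns)$, $\omega_n = 2n$. From ICs: $A_3=1$.
So $w(s,\tau) = \sin(3 s) \cos(6 \tau)$, and $u(s,\tau) = e^{2s}w(s,\tau)$.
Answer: $u(s, \tau) = e^{2 s} \sin(3 s) \cos(6 \tau)$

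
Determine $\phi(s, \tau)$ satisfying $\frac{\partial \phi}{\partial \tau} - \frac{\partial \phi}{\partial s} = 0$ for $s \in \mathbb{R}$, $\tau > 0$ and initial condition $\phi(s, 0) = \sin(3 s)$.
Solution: By method of characteristics (waves move left with speed 1):
Along characteristics $s + \tau =$ const, $\phi$ is constant, so $\phi(s,\tau) = f(s + \tau)$ with $f = \phi( \cdot , 0)$.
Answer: $\phi(s, \tau) = \sin(3 \tau + 3 s)$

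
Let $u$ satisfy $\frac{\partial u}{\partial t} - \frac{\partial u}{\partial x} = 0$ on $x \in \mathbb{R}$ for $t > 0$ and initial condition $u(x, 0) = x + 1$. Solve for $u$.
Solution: By method of characteristics (waves move left with speed 1):
Along characteristics $x + t =$ const, $u$ is constant, so $u(x,t) = f(x + t)$ with $f = u( \cdot , 0)$.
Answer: $u(x, t) = t + x + 1$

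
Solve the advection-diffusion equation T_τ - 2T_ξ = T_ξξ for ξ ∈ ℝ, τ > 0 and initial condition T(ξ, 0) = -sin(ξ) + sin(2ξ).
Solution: Moving frame: η = ξ + 2τ, σ = τ, T = u(η,σ), so T_τ = u_σ + 2u_η and T_ξξ = u_ηη.
Hence T_τ - 2T_ξ = u_σ and the PDE becomes the heat equation u_σ = u_ηη on η ∈ ℝ.
Initial data: u(η,0) = T(η,0) = -sin(η) + sin(2η). Each mode sin(nη) decays as exp(-n²σ) on ℝ, so u(η,σ) = Σ c_n exp(-n²σ) sin(nη) with c_1=-1, c_2=1: u(η,σ) = -exp(-σ)sin(η) + exp(-4σ)sin(2η).
Substituting back: T(ξ,τ) = u(ξ + 2τ, τ).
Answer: T(ξ, τ) = -exp(-τ)sin(ξ + 2τ) + exp(-4τ)sin(2ξ + 4τ)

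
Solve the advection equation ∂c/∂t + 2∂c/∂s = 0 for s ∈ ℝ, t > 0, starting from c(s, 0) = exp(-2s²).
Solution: By method of characteristics (waves move right with speed 2):
Along characteristics s - 2t = const, c is constant, so c(s,t) = f(s - 2t) with f = c(·, 0).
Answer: c(s, t) = exp(-2(s - 2t)²)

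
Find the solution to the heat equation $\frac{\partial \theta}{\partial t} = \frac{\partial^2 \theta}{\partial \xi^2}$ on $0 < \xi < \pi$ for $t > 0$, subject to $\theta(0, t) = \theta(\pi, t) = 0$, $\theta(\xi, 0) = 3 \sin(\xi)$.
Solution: Separating variables: $\theta = \sum c_n e^{-n^2t} \sin(n\xi)$. From $\theta(\xi,0) = 3 \sin(\xi)$: $c_1=3$.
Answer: $\theta(\xi, t) = 3 e^{-t} \sin(\xi)$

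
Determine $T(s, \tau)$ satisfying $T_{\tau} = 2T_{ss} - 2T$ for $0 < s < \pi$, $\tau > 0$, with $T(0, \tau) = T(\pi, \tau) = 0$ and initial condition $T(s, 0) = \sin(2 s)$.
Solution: Substitute $T = e^{-2\tau}u$.
Then $T_{\tau} = e^{-2\tau}(u_{\tau} - 2u)$, $T_{ss} = e^{-2\tau}u_{ss}$; substituting and dividing by $e^{-2\tau}$, the lower-order terms cancel: $u_{\tau} = 2u_{ss}$ (standard heat equation).
Data for $u$: $u(s,0) = T(s,0) = \sin(2 s)$. The boundary conditions carry over: $u(0,\tau) = u(\pi,\tau) = 0$.
Separating variables: $u = \sum c_n e^{-2n^2\tau} \sin(ns)$. From $u(s,0) = \sin(2 s)$: $c_2=1$.
So $u(s,\tau) = e^{-8 \tau} \sin(2 s)$, and $T(s,\tau) = e^{-2\tau}u(s,\tau)$.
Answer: $T(s, \tau) = e^{-10 \tau} \sin(2 s)$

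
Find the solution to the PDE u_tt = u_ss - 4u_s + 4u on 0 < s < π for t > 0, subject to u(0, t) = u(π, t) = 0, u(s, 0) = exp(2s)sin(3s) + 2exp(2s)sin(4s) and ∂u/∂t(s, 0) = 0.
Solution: Substitute u = exp(2s)w.
Then u_s = exp(2s)(w_s + 2w), u_ss = exp(2s)(w_ss + 4w_s + 4w), u_tt = exp(2s)w_tt; substituting and dividing by exp(2s), the lower-order terms cancel: w_tt = w_ss (standard wave equation).
Data for w: w(s,0) = exp(-2s)u(s,0) = sin(3s) + 2sin(4s); w_t(s,0) = exp(-2s)u_t(s,0) = 0. The boundary conditions carry over: w(0,t) = w(π,t) = 0.
Separating variables: w = Σ [A_n cos(ω_n t) + B_n sin(ω_n t)] sin(ns), ω_n = n. From ICs: A_3=1, A_4=2.
So w(s,t) = sin(3s)cos(3t) + 2sin(4s)cos(4t), and u(s,t) = exp(2s)w(s,t).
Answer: u(s, t) = exp(2s)sin(3s)cos(3t) + 2exp(2s)sin(4s)cos(4t)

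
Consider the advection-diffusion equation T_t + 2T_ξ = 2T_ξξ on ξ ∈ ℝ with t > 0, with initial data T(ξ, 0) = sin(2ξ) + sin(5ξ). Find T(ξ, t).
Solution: Change to a moving frame: let η = ξ - 2t, σ = t and write T(ξ,t) = u(η,σ).
By the chain rule T_t = u_σ - 2u_η, T_ξ = u_η, T_ξξ = u_ηη.
Then T_t + 2T_ξ = u_σ: the advection term cancels and the PDE becomes the heat equation u_σ = 2u_ηη on η ∈ ℝ.
Initial data: u(η,0) = T(η,0) = sin(2η) + sin(5η).
On η ∈ ℝ each mode satisfies (sin(nη))″ = -n² sin(nη), so exp(-2n²σ) sin(nη) solves the heat equation; by superposition u(η,σ) = Σ c_n exp(-2n²σ) sin(nη).
Reading off the coefficients: c_2=1, c_5=1, so u(η,σ) = exp(-8σ)sin(2η) + exp(-50σ)sin(5η).
Substituting back η = ξ - 2t, σ = t: T(ξ,t) = u(ξ - 2t, t).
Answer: T(ξ, t) = -exp(-8t)sin(4t - 2ξ) - exp(-50t)sin(10t - 5ξ)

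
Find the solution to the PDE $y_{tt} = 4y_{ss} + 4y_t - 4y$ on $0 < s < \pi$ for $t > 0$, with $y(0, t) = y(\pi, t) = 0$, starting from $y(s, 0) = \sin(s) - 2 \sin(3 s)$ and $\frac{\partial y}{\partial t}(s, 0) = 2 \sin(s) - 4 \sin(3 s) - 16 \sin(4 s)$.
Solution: Substitute $y = e^{2t}u$.
Then $y_t = e^{2t}(u_t + 2u)$, $y_{tt} = e^{2t}(u_{tt} + 4u_t + 4u)$, $y_{ss} = e^{2t}u_{ss}$; substituting and dividing by $e^{2t}$, the lower-order terms cancel: $u_{tt} = 4u_{ss}$ (standard wave equation).
Data for $u$: $u(s,0) = y(s,0) = \sin(s) - 2 \sin(3 s)$; $u_t(s,0) = y_t(s,0) - 2y(s,0) = -16 \sin(4 s)$. The boundary conditions carry over: $u(0,t) = u(\pi,t) = 0$.
Separating variables: $u = \sum [A_n \cos(\omega_n t) + B_n \sin(\omega_n t)] \sin(ns)$, $\omega_n = 2n$. From ICs ($B_n$ = velocity coefficient / $\omega_n$): $A_1=1, A_3=-2, B_4=-2$.
So $u(s,t) = \sin(s) \cos(2 t) - 2 \sin(3 s) \cos(6 t) - 2 \sin(4 s) \sin(8 t)$, and $y(s,t) = e^{2t}u(s,t)$.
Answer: $y(s, t) = e^{2 t} \sin(s) \cos(2 t) - 2 e^{2 t} \sin(3 s) \cos(6 t) - 2 e^{2 t} \sin(4 s) \sin(8 t)$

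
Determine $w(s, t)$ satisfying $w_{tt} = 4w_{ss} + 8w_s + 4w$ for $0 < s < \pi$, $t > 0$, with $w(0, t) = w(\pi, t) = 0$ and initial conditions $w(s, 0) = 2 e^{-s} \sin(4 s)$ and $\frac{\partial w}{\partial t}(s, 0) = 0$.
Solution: Substitute $w = e^{-s}u$.
Then $w_s = e^{-s}(u_s - u)$, $w_{ss} = e^{-s}(u_{ss} - 2u_s + u)$, $w_{tt} = e^{-s}u_{tt}$; substituting and dividing by $e^{-s}$, the lower-order terms cancel: $u_{tt} = 4u_{ss}$ (standard wave equation).
Data for $u$: $u(s,0) = e^{s}w(s,0) = 2 \sin(4 s)$; $u_t(s,0) = e^{s}w_t(s,0) = 0$. The boundary conditions carry over: $u(0,t) = u(\pi,t) = 0$.
Separating variables: $u = \sum [A_n \cos(\omega_n t) + B_n \sin(\omega_n t)] \sin(ns)$, $\omega_n = 2n$. From ICs: $A_4=2$.
So $u(s,t) = 2 \sin(4 s) \cos(8 t)$, and $w(s,t) = e^{-s}u(s,t)$.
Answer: $w(s, t) = 2 e^{-s} \sin(4 s) \cos(8 t)$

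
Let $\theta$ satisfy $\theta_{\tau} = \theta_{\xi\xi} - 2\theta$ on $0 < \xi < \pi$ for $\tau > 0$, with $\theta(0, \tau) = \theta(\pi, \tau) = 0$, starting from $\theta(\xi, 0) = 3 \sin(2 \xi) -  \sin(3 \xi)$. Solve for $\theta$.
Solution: Substitute $\theta = e^{-2\tau}u$, i.e. $u = e^{2\tau}\theta$.
By the product rule, $\theta_{\tau} = e^{-2\tau}(u_{\tau} - 2u)$, $\theta_{\xi\xi} = e^{-2\tau}u_{\xi\xi}$.
Substituting into the PDE and dividing by $e^{-2\tau}$: $u_{\tau} - 2u = u_{\xi\xi} - 2u$.
The lower-order terms cancel, leaving the standard heat equation $u_{\tau} = u_{\xi\xi}$.
Initial data for $u$: $u(\xi,0) = \theta(\xi,0) = 3 \sin(2 \xi) - \sin(3 \xi)$. The boundary conditions carry over: $u(0,\tau) = u(\pi,\tau) = 0$.
Solve for $u$:
  Using separation of variables $u = X(\xi)G(\tau)$:
  Eigenfunctions: $\sin(n\xi)$, $n = 1, 2, 3, \ldots$
  General solution: $u(\xi, \tau) = \sum c_n \sin(n\xi) e^{-n^2 \tau}$
  Matching $u(\xi,0) = 3 \sin(2 \xi) - \sin(3 \xi)$ term by term: $c_2=3, c_3=-1$.
Hence $u(\xi,\tau) = 3 e^{-4 \tau} \sin(2 \xi) - e^{-9 \tau} \sin(3 \xi)$.
Transform back: $\theta(\xi,\tau) = e^{-2\tau}u(\xi,\tau)$.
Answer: $\theta(\xi, \tau) = 3 e^{-6 \tau} \sin(2 \xi) -  e^{-11 \tau} \sin(3 \xi)$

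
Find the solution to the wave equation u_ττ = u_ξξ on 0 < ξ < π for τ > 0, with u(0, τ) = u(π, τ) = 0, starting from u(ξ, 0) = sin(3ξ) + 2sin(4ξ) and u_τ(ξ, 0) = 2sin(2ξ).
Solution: Separating variables: u = Σ [A_n cos(ω_n τ) + B_n sin(ω_n τ)] sin(nξ), ω_n = n. From ICs (B_n = velocity coefficient / ω_n): A_3=1, A_4=2, B_2=1.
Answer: u(ξ, τ) = sin(2ξ)sin(2τ) + sin(3ξ)cos(3τ) + 2sin(4ξ)cos(4τ)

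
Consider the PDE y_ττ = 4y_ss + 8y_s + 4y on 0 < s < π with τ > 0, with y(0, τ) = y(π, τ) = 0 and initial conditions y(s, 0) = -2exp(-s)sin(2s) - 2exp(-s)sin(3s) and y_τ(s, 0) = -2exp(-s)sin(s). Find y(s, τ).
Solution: Substitute y = exp(-s)u, i.e. u = exp(s)y.
By the product rule, y_s = exp(-s)(u_s - u), y_ss = exp(-s)(u_ss - 2u_s + u), y_ττ = exp(-s)u_ττ.
Substituting into the PDE and dividing by exp(-s): u_ττ = 4(u_ss - 2u_s + u) + 8(u_s - u) + 4u.
The lower-order terms cancel, leaving the standard wave equation u_ττ = 4u_ss.
Initial data for u: u(s,0) = exp(s)y(s,0) = -2sin(2s) - 2sin(3s); u_τ(s,0) = exp(s)y_τ(s,0) = -2sin(s). The boundary conditions carry over: u(0,τ) = u(π,τ) = 0.
Solve for u:
  Using separation of variables u = X(s)T(τ):
  Eigenfunctions: sin(ns), n = 1, 2, 3, ...
  General solution: u(s, τ) = Σ [A_n cos(2n τ) + B_n sin(2n τ)] sin(ns)
  From u(s,0) = -2sin(2s) - 2sin(3s): A_2=-2, A_3=-2. From u_τ(s,0) = -2sin(s), using u_τ(s,0) = Σ ω_n B_n sin(ns) with ω_n = 2n: B_1 = (-2)/2 = -1.
Hence u(s,τ) = -sin(s)sin(2τ) - 2sin(2s)cos(4τ) - 2sin(3s)cos(6τ).
Transform back: y(s,τ) = exp(-s)u(s,τ).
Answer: y(s, τ) = -exp(-s)sin(s)sin(2τ) - 2exp(-s)sin(2s)cos(4τ) - 2exp(-s)sin(3s)cos(6τ)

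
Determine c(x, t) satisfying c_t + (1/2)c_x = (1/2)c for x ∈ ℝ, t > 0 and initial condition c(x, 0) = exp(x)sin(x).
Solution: Substitute c = exp(x)u, i.e. u = exp(-x)c.
By the product rule, c_x = exp(x)(u_x + u), c_t = exp(x)u_t.
Substituting into the PDE and dividing by exp(x): u_t + (1/2)(u_x + u) = (1/2)u.
The lower-order terms cancel, leaving the standard advection equation u_t + (1/2)u_x = 0.
Initial data for u: u(x,0) = exp(-x)c(x,0) = sin(x).
Solve for u:
  By method of characteristics (waves move right with speed 1/2):
  Along characteristics x - (1/2)t = const, u is constant, so u(x,t) = f(x - (1/2)t) with f = u(·, 0).
Hence u(x,t) = -sin(t/2 - x).
Transform back: c(x,t) = exp(x)u(x,t).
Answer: c(x, t) = -exp(x)sin(t/2 - x)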